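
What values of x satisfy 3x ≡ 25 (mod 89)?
x ≡ 38 (mod 89)

gcd(3, 89) = 1, which divides 25, so solutions exist.
Find 3^(-1) mod 89 by the extended Euclidean algorithm:
89 = 29 × 3 + 2  ⟹  2 = (1)·89 + (-29)·3
3 = 1 × 2 + 1  ⟹  1 = (-1)·89 + (30)·3
So (30)·3 ≡ 1 (mod 89), i.e. 3^(-1) ≡ 30 (mod 89).
x ≡ 30 × 25 = 750 ≡ 38 (mod 89).
Check: 3 × 38 = 114 ≡ 25 (mod 89).
Unique solution: x ≡ 38 (mod 89)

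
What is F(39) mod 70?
6

Matrix identity: Q^n = [[F_(n+1), F_n], [F_n, F_(n-1)]] with Q = [[1,1],[1,0]].
n = 39 = 100111₂. Square-and-multiply, entries mod 70:
Q^1 = [[1,1],[1,0]]
Q^2 = (Q^1)² = [[2,1],[1,1]]
Q^4 = (Q^2)² = [[5,3],[3,2]]
Q^9 = (Q^4)²·Q = [[55,34],[34,21]]
Q^19 = (Q^9)²·Q = [[45,51],[51,64]]
Q^39 = (Q^19)²·Q = [[35,6],[6,29]]
F_39 mod 70 = Q^39[0][1] = 6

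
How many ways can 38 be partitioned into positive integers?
26015

p(n) counts ways to write n as a sum of positive integers (order ignored).
Euler's pentagonal recurrence: p(k) = p(k-1) + p(k-2) - p(k-5) - p(k-7) + p(k-12) + p(k-15) - ... (offsets j(3j∓1)/2, signs ++--, p(0)=1, p(<0)=0).
DP table for k = 0..37: p(0)=1, p(1)=1, p(2)=2, p(3)=3, p(4)=5, p(5)=7, p(6)=11, p(7)=15, p(8)=22, p(9)=30, p(10)=42, p(11)=56, p(12)=77, p(13)=101, p(14)=135, p(15)=176, p(16)=231, p(17)=297, p(18)=385, p(19)=490, p(20)=627, p(21)=792, p(22)=1002, p(23)=1255, p(24)=1575, p(25)=1958, p(26)=2436, p(27)=3010, p(28)=3718, p(29)=4565, p(30)=5604, p(31)=6842, p(32)=8349, p(33)=10143, p(34)=12310, p(35)=14883, p(36)=17977, p(37)=21637.
Final step: p(38) = p(37) + p(36) - p(33) - p(31) + p(26) + p(23) - p(16) - p(12) + p(3)
= 21637 + 17977 - 10143 - 6842 + 2436 + 1255 - 231 - 77 + 3
= 26015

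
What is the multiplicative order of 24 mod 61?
20

61 is prime, so ord(24) divides φ(61) = 60.
Divisors of 60: 1, 2, 3, 4, 5, 6, 10, 12, 15, 20, 30, 60.
Repeated squaring: 24^1 ≡ 24, 24^2 ≡ 27, 24^4 ≡ 58, 24^8 ≡ 9, 24^16 ≡ 20, 24^32 ≡ 34 (mod 61).
Test 24^d mod 61 for each divisor d in increasing order:
24^1 ≡ 24
24^2 ≡ 27
24^3 = 24^2·24^1 ≡ 38
24^4 ≡ 58
24^5 = 24^4·24^1 ≡ 50
24^6 = 24^4·24^2 ≡ 41
24^10 = 24^8·24^2 ≡ 60
24^12 = 24^8·24^4 ≡ 34
24^15 = 24^8·24^4·24^2·24^1 ≡ 11
24^20 = 24^16·24^4 ≡ 1  ← first divisor giving 1
The order is 20.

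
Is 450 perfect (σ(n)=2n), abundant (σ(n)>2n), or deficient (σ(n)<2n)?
abundant

Proper divisors of 450: sum = 1 + 2 + 3 + 5 + 6 + 9 + 10 + 15 + ... + 75 + 90 + 150 + 225 (17 divisors) = 759
Since 759 > 450, 450 is abundant.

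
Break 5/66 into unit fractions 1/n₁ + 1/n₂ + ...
1/14 + 1/231

Greedy algorithm:
5/66: ceiling(66/5) = 14, use 1/14
1/231: ceiling(231/1) = 231, use 1/231
Result: 5/66 = 1/14 + 1/231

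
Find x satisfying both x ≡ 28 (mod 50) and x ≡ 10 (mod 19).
428

Using Chinese Remainder Theorem:
M = 50 × 19 = 950
M1 = 19, M2 = 50
y1 = 19^(-1) mod 50 = 29
y2 = 50^(-1) mod 19 = 8
x = (28×19×29 + 10×50×8) mod 950 = 428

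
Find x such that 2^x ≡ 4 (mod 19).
2

Baby-step giant-step with step n = ⌈√19⌉ = 5.
Baby steps 2^j mod 19 (j:value) for j=0..4: 0:1, 1:2, 2:4, 3:8, 4:16.
h = 4 is already in the table at j=2, so x = 2.
Check: 2^2 ≡ 4 (mod 19).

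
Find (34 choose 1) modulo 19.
15

Using Lucas' theorem:
Write n=34 and k=1 in base 19:
n in base 19: [1, 15]
k in base 19: [0, 1]
C(34,1) mod 19 = ∏ C(n_i, k_i) mod 19
Digit binomials (mod 19): C(1,0) = 1; C(15,1) = 15
Product: 1 × 15 = 15 ≡ 15 (mod 19)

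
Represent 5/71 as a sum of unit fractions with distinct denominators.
1/15 + 1/267 + 1/94785

Greedy algorithm:
5/71: ceiling(71/5) = 15, use 1/15
4/1065: ceiling(1065/4) = 267, use 1/267
1/94785: ceiling(94785/1) = 94785, use 1/94785
Result: 5/71 = 1/15 + 1/267 + 1/94785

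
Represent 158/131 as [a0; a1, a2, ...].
[1; 4, 1, 5, 1, 3]

Euclidean algorithm steps:
158 = 1 × 131 + 27
131 = 4 × 27 + 23
27 = 1 × 23 + 4
23 = 5 × 4 + 3
4 = 1 × 3 + 1
3 = 3 × 1 + 0
Continued fraction: [1; 4, 1, 5, 1, 3]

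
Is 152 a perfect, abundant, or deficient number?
deficient

Proper divisors of 152: sum = 1 + 2 + 4 + 8 + 19 + 38 + 76 = 148
Since 148 < 152, 152 is deficient.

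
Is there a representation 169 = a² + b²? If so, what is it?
0² + 13² (a=0, b=13)

Factorization: 169 = 13^2
By Fermat: n is sum of two squares iff every prime p ≡ 3 (mod 4) appears to even power.
All primes ≡ 3 (mod 4) appear to even power.
Search a = 0, 1, 2, … for 169 - a² a perfect square: first hit at a = 0: 169 - 0 = 169 = 13².
169 = 0² + 13² = 0 + 169 ✓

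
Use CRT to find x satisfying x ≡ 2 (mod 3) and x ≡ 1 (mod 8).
17

Using Chinese Remainder Theorem:
M = 3 × 8 = 24
M1 = 8, M2 = 3
y1 = 8^(-1) mod 3 = 2
y2 = 3^(-1) mod 8 = 3
x = (2×8×2 + 1×3×3) mod 24 = 17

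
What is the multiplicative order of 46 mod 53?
13

53 is prime, so ord(46) divides φ(53) = 52.
Divisors of 52: 1, 2, 4, 13, 26, 52.
Repeated squaring: 46^1 ≡ 46, 46^2 ≡ 49, 46^4 ≡ 16, 46^8 ≡ 44, 46^16 ≡ 28, 46^32 ≡ 42 (mod 53).
Test 46^d mod 53 for each divisor d in increasing order:
46^1 ≡ 46
46^2 ≡ 49
46^4 ≡ 16
46^13 = 46^8·46^4·46^1 ≡ 1  ← first divisor giving 1
The order is 13.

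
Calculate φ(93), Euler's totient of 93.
60

93 = 3 × 31
φ(n) = n × ∏(1 - 1/p) for each prime p dividing n
φ(93) = 93 × (1 - 1/3) × (1 - 1/31) = 60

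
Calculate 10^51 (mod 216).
136

Repeated squaring. Binary of 51 = 110011.
10^1 ≡ 10 (mod 216); 10^2 ≡ 100 (mod 216); 10^4 ≡ 64 (mod 216); 10^8 ≡ 208 (mod 216); 10^16 ≡ 64 (mod 216); 10^32 ≡ 208 (mod 216)
10^51 = 10^1 × 10^2 × 10^16 × 10^32 ≡ 136 (mod 216)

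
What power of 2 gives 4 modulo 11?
2

Baby-step giant-step with step n = ⌈√11⌉ = 4.
Baby steps 2^j mod 11 (j:value) for j=0..3: 0:1, 1:2, 2:4, 3:8.
h = 4 is already in the table at j=2, so x = 2.
Check: 2^2 ≡ 4 (mod 11).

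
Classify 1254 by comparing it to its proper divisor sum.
abundant

Proper divisors of 1254: sum = 1 + 2 + 3 + 6 + 11 + 19 + 22 + 33 + 38 + 57 + 66 + 114 + 209 + 418 + 627 = 1626
Since 1626 > 1254, 1254 is abundant.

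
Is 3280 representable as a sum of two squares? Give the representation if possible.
12² + 56² (a=12, b=56)

Factorization: 3280 = 2^4 × 5 × 41
By Fermat: n is sum of two squares iff every prime p ≡ 3 (mod 4) appears to even power.
All primes ≡ 3 (mod 4) appear to even power.
Search a = 0, 1, 2, … for 3280 - a² a perfect square: first hit at a = 12: 3280 - 144 = 3136 = 56².
3280 = 12² + 56² = 144 + 3136 ✓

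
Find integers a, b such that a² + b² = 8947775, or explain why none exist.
Not possible

Factorization: 8947775 = 5^2 × 71^3
By Fermat: n is sum of two squares iff every prime p ≡ 3 (mod 4) appears to even power.
Prime(s) ≡ 3 (mod 4) with odd exponent: [(71, 3)]
Therefore 8947775 cannot be expressed as a² + b².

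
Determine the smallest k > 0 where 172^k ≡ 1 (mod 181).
90

181 is prime, so ord(172) divides φ(181) = 180.
Divisors of 180: 1, 2, 3, 4, 5, 6, 9, 10, 12, 15, 18, 20, 30, 36, 45, 60, 90, 180.
Repeated squaring: 172^1 ≡ 172, 172^2 ≡ 81, 172^4 ≡ 45, 172^8 ≡ 34, 172^16 ≡ 70, 172^32 ≡ 13, 172^64 ≡ 169, 172^128 ≡ 144 (mod 181).
Test 172^d mod 181 for each divisor d in increasing order:
172^1 ≡ 172
172^2 ≡ 81
172^3 = 172^2·172^1 ≡ 176
172^4 ≡ 45
172^5 = 172^4·172^1 ≡ 138
172^6 = 172^4·172^2 ≡ 25
172^9 = 172^8·172^1 ≡ 56
172^10 = 172^8·172^2 ≡ 39
172^12 = 172^8·172^4 ≡ 82
172^15 = 172^8·172^4·172^2·172^1 ≡ 133
172^18 = 172^16·172^2 ≡ 59
172^20 = 172^16·172^4 ≡ 73
172^30 = 172^16·172^8·172^4·172^2 ≡ 132
172^36 = 172^32·172^4 ≡ 42
172^45 = 172^32·172^8·172^4·172^1 ≡ 180
172^60 = 172^32·172^16·172^8·172^4 ≡ 48
172^90 = 172^64·172^16·172^8·172^2 ≡ 1  ← first divisor giving 1
The order is 90.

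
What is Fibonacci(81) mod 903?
400

Matrix identity: Q^n = [[F_(n+1), F_n], [F_n, F_(n-1)]] with Q = [[1,1],[1,0]].
n = 81 = 1010001₂. Square-and-multiply, entries mod 903:
Q^1 = [[1,1],[1,0]]
Q^2 = (Q^1)² = [[2,1],[1,1]]
Q^5 = (Q^2)²·Q = [[8,5],[5,3]]
Q^10 = (Q^5)² = [[89,55],[55,34]]
Q^20 = (Q^10)² = [[110,444],[444,569]]
Q^40 = (Q^20)² = [[643,777],[777,769]]
Q^81 = (Q^40)²·Q = [[379,400],[400,882]]
F_81 mod 903 = Q^81[0][1] = 400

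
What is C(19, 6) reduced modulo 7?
0

Using Lucas' theorem:
Write n=19 and k=6 in base 7:
n in base 7: [2, 5]
k in base 7: [0, 6]
C(19,6) mod 7 = ∏ C(n_i, k_i) mod 7
Digit binomials (mod 7): C(2,0) = 1; C(5,6) = 0 (k_i > n_i)
Product: 1 × 0 = 0 ≡ 0 (mod 7)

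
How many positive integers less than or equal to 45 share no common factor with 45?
24

45 = 3^2 × 5
φ(n) = n × ∏(1 - 1/p) for each prime p dividing n
φ(45) = 45 × (1 - 1/3) × (1 - 1/5) = 24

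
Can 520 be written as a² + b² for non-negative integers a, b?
6² + 22² (a=6, b=22)

Factorization: 520 = 2^3 × 5 × 13
By Fermat: n is sum of two squares iff every prime p ≡ 3 (mod 4) appears to even power.
All primes ≡ 3 (mod 4) appear to even power.
Search a = 0, 1, 2, … for 520 - a² a perfect square: first hit at a = 6: 520 - 36 = 484 = 22².
520 = 6² + 22² = 36 + 484 ✓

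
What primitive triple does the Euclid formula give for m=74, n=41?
(3795, 6068, 7157)

Euclid's formula: a = m² - n², b = 2mn, c = m² + n²
m = 74, n = 41
a = 74² - 41² = 5476 - 1681 = 3795
b = 2 × 74 × 41 = 6068
c = 74² + 41² = 5476 + 1681 = 7157
Verification: 3795² + 6068² = 14402025 + 36820624 = 51222649 = 7157² ✓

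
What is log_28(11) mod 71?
67

Baby-step giant-step with step n = ⌈√71⌉ = 9.
Baby steps 28^j mod 71 (j:value) for j=0..8: 0:1, 1:28, 2:3, 3:13, 4:9, 5:39, 6:27, 7:46, 8:10.
Giant-step multiplier: 28^(-9) ≡ 28^(70-9) = 28^61 ≡ 53 (mod 71).
Giant steps γ_i = 11·53^i mod 71: γ_0=11, γ_1=15, γ_2=14, γ_3=32, γ_4=63, γ_5=2, γ_6=35, γ_7=9 (in table at j=4).
x = i·n + j = 7·9 + 4 = 67.
Check: 28^67 ≡ 11 (mod 71).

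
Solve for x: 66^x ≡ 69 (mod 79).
57

Baby-step giant-step with step n = ⌈√79⌉ = 9.
Baby steps 66^j mod 79 (j:value) for j=0..8: 0:1, 1:66, 2:11, 3:15, 4:42, 5:7, 6:67, 7:77, 8:26.
Giant-step multiplier: 66^(-9) ≡ 66^(78-9) = 66^69 ≡ 61 (mod 79).
Giant steps γ_i = 69·61^i mod 79: γ_0=69, γ_1=22, γ_2=78, γ_3=18, γ_4=71, γ_5=65, γ_6=15 (in table at j=3).
x = i·n + j = 6·9 + 3 = 57.
Check: 66^57 ≡ 69 (mod 79).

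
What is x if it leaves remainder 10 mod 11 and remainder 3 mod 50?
153

Using Chinese Remainder Theorem:
M = 11 × 50 = 550
M1 = 50, M2 = 11
y1 = 50^(-1) mod 11 = 2
y2 = 11^(-1) mod 50 = 41
x = (10×50×2 + 3×11×41) mod 550 = 153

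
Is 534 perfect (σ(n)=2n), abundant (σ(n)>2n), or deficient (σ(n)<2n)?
abundant

Proper divisors of 534: sum = 1 + 2 + 3 + 6 + 89 + 178 + 267 = 546
Since 546 > 534, 534 is abundant.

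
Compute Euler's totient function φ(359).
358

359 = 359
φ(n) = n × ∏(1 - 1/p) for each prime p dividing n
φ(359) = 359 × (1 - 1/359) = 358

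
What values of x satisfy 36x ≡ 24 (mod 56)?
x ≡ 10 (mod 14)

gcd(36, 56) = 4, which divides 24, so solutions exist.
Divide through by 4: 9x ≡ 6 (mod 14).
Find 9^(-1) mod 14 by the extended Euclidean algorithm:
14 = 1 × 9 + 5  ⟹  5 = (1)·14 + (-1)·9
9 = 1 × 5 + 4  ⟹  4 = (-1)·14 + (2)·9
5 = 1 × 4 + 1  ⟹  1 = (2)·14 + (-3)·9
So (-3)·9 ≡ 1 (mod 14), i.e. 9^(-1) ≡ -3 ≡ 11 (mod 14).
x ≡ 11 × 6 = 66 ≡ 10 (mod 14).
Check: 36 × 10 = 360 ≡ 24 (mod 56).
x ≡ 10 (mod 14), giving 4 solutions mod 56.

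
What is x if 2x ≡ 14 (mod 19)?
x ≡ 7 (mod 19)

gcd(2, 19) = 1, which divides 14, so solutions exist.
Find 2^(-1) mod 19 by the extended Euclidean algorithm:
19 = 9 × 2 + 1  ⟹  1 = (1)·19 + (-9)·2
So (-9)·2 ≡ 1 (mod 19), i.e. 2^(-1) ≡ -9 ≡ 10 (mod 19).
x ≡ 10 × 14 = 140 ≡ 7 (mod 19).
Check: 2 × 7 = 14 ≡ 14 (mod 19).
Unique solution: x ≡ 7 (mod 19)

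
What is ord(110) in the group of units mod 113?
112

113 is prime, so ord(110) divides φ(113) = 112.
Divisors of 112: 1, 2, 4, 7, 8, 14, 16, 28, 56, 112.
Repeated squaring: 110^1 ≡ 110, 110^2 ≡ 9, 110^4 ≡ 81, 110^8 ≡ 7, 110^16 ≡ 49, 110^32 ≡ 28, 110^64 ≡ 106 (mod 113).
Test 110^d mod 113 for each divisor d in increasing order:
110^1 ≡ 110
110^2 ≡ 9
110^4 ≡ 81
110^7 = 110^4·110^2·110^1 ≡ 73
110^8 ≡ 7
110^14 = 110^8·110^4·110^2 ≡ 18
110^16 ≡ 49
110^28 = 110^16·110^8·110^4 ≡ 98
110^56 = 110^32·110^16·110^8 ≡ 112
110^112 = 110^64·110^32·110^16 ≡ 1  ← first divisor giving 1
The order is 112.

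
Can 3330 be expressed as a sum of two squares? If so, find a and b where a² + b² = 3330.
9² + 57² (a=9, b=57)

Factorization: 3330 = 2 × 3^2 × 5 × 37
By Fermat: n is sum of two squares iff every prime p ≡ 3 (mod 4) appears to even power.
All primes ≡ 3 (mod 4) appear to even power.
Search a = 0, 1, 2, … for 3330 - a² a perfect square: first hit at a = 9: 3330 - 81 = 3249 = 57².
3330 = 9² + 57² = 81 + 3249 ✓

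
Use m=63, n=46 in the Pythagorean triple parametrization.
(1853, 5796, 6085)

Euclid's formula: a = m² - n², b = 2mn, c = m² + n²
m = 63, n = 46
a = 63² - 46² = 3969 - 2116 = 1853
b = 2 × 63 × 46 = 5796
c = 63² + 46² = 3969 + 2116 = 6085
Verification: 1853² + 5796² = 3433609 + 33593616 = 37027225 = 6085² ✓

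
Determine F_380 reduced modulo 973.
144

Matrix identity: Q^n = [[F_(n+1), F_n], [F_n, F_(n-1)]] with Q = [[1,1],[1,0]].
n = 380 = 101111100₂. Square-and-multiply, entries mod 973:
Q^1 = [[1,1],[1,0]]
Q^2 = (Q^1)² = [[2,1],[1,1]]
Q^5 = (Q^2)²·Q = [[8,5],[5,3]]
Q^11 = (Q^5)²·Q = [[144,89],[89,55]]
Q^23 = (Q^11)²·Q = [[637,440],[440,197]]
Q^47 = (Q^23)²·Q = [[140,1],[1,139]]
Q^95 = (Q^47)²·Q = [[420,141],[141,279]]
Q^190 = (Q^95)² = [[708,286],[286,422]]
Q^380 = (Q^190)² = [[233,144],[144,89]]
F_380 mod 973 = Q^380[0][1] = 144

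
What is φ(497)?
420

497 = 7 × 71
φ(n) = n × ∏(1 - 1/p) for each prime p dividing n
φ(497) = 497 × (1 - 1/7) × (1 - 1/71) = 420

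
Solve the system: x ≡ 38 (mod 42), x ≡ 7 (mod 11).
458

Using Chinese Remainder Theorem:
M = 42 × 11 = 462
M1 = 11, M2 = 42
y1 = 11^(-1) mod 42 = 23
y2 = 42^(-1) mod 11 = 5
x = (38×11×23 + 7×42×5) mod 462 = 458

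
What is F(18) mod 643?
12

Matrix identity: Q^n = [[F_(n+1), F_n], [F_n, F_(n-1)]] with Q = [[1,1],[1,0]].
n = 18 = 10010₂. Square-and-multiply, entries mod 643:
Q^1 = [[1,1],[1,0]]
Q^2 = (Q^1)² = [[2,1],[1,1]]
Q^4 = (Q^2)² = [[5,3],[3,2]]
Q^9 = (Q^4)²·Q = [[55,34],[34,21]]
Q^18 = (Q^9)² = [[323,12],[12,311]]
F_18 mod 643 = Q^18[0][1] = 12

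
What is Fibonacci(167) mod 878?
23

Matrix identity: Q^n = [[F_(n+1), F_n], [F_n, F_(n-1)]] with Q = [[1,1],[1,0]].
n = 167 = 10100111₂. Square-and-multiply, entries mod 878:
Q^1 = [[1,1],[1,0]]
Q^2 = (Q^1)² = [[2,1],[1,1]]
Q^5 = (Q^2)²·Q = [[8,5],[5,3]]
Q^10 = (Q^5)² = [[89,55],[55,34]]
Q^20 = (Q^10)² = [[410,619],[619,669]]
Q^41 = (Q^20)²·Q = [[498,755],[755,621]]
Q^83 = (Q^41)²·Q = [[820,611],[611,209]]
Q^167 = (Q^83)²·Q = [[94,23],[23,71]]
F_167 mod 878 = Q^167[0][1] = 23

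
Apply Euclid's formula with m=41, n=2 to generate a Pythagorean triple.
(1677, 164, 1685)

Euclid's formula: a = m² - n², b = 2mn, c = m² + n²
m = 41, n = 2
a = 41² - 2² = 1681 - 4 = 1677
b = 2 × 41 × 2 = 164
c = 41² + 2² = 1681 + 4 = 1685
Verification: 1677² + 164² = 2812329 + 26896 = 2839225 = 1685² ✓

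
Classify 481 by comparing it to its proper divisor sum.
deficient

Proper divisors of 481: sum = 1 + 13 + 37 = 51
Since 51 < 481, 481 is deficient.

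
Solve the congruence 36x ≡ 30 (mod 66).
x ≡ 10 (mod 11)

gcd(36, 66) = 6, which divides 30, so solutions exist.
Divide through by 6: 6x ≡ 5 (mod 11).
Find 6^(-1) mod 11 by the extended Euclidean algorithm:
11 = 1 × 6 + 5  ⟹  5 = (1)·11 + (-1)·6
6 = 1 × 5 + 1  ⟹  1 = (-1)·11 + (2)·6
So (2)·6 ≡ 1 (mod 11), i.e. 6^(-1) ≡ 2 (mod 11).
x ≡ 2 × 5 = 10 ≡ 10 (mod 11).
Check: 36 × 10 = 360 ≡ 30 (mod 66).
x ≡ 10 (mod 11), giving 6 solutions mod 66.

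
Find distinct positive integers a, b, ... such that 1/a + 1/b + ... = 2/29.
1/15 + 1/435

Greedy algorithm:
2/29: ceiling(29/2) = 15, use 1/15
1/435: ceiling(435/1) = 435, use 1/435
Result: 2/29 = 1/15 + 1/435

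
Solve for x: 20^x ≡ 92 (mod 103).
62

Baby-step giant-step with step n = ⌈√103⌉ = 11.
Baby steps 20^j mod 103 (j:value) for j=0..10: 0:1, 1:20, 2:91, 3:69, 4:41, 5:99, 6:23, 7:48, 8:33, 9:42, 10:16.
Giant-step multiplier: 20^(-11) ≡ 20^(102-11) = 20^91 ≡ 75 (mod 103).
Giant steps γ_i = 92·75^i mod 103: γ_0=92, γ_1=102, γ_2=28, γ_3=40, γ_4=13, γ_5=48 (in table at j=7).
x = i·n + j = 5·11 + 7 = 62.
Check: 20^62 ≡ 92 (mod 103).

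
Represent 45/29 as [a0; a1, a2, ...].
[1; 1, 1, 4, 3]

Euclidean algorithm steps:
45 = 1 × 29 + 16
29 = 1 × 16 + 13
16 = 1 × 13 + 3
13 = 4 × 3 + 1
3 = 3 × 1 + 0
Continued fraction: [1; 1, 1, 4, 3]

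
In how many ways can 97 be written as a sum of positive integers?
133230930

p(n) counts ways to write n as a sum of positive integers (order ignored).
Euler's pentagonal recurrence: p(k) = p(k-1) + p(k-2) - p(k-5) - p(k-7) + p(k-12) + p(k-15) - ... (offsets j(3j∓1)/2, signs ++--, p(0)=1, p(<0)=0).
DP table for k = 0..96: p(0)=1, p(1)=1, p(2)=2, p(3)=3, p(4)=5, p(5)=7, p(6)=11, p(7)=15, p(8)=22, p(9)=30, p(10)=42, p(11)=56, p(12)=77, p(13)=101, p(14)=135, p(15)=176, p(16)=231, p(17)=297, p(18)=385, p(19)=490, p(20)=627, p(21)=792, p(22)=1002, p(23)=1255, p(24)=1575, p(25)=1958, p(26)=2436, p(27)=3010, p(28)=3718, p(29)=4565, p(30)=5604, p(31)=6842, p(32)=8349, p(33)=10143, p(34)=12310, p(35)=14883, p(36)=17977, p(37)=21637, p(38)=26015, p(39)=31185, p(40)=37338, p(41)=44583, p(42)=53174, p(43)=63261, p(44)=75175, p(45)=89134, p(46)=105558, p(47)=124754, p(48)=147273, p(49)=173525, p(50)=204226, p(51)=239943, p(52)=281589, p(53)=329931, p(54)=386155, p(55)=451276, p(56)=526823, p(57)=614154, p(58)=715220, p(59)=831820, p(60)=966467, p(61)=1121505, p(62)=1300156, p(63)=1505499, p(64)=1741630, p(65)=2012558, p(66)=2323520, p(67)=2679689, p(68)=3087735, p(69)=3554345, p(70)=4087968, p(71)=4697205, p(72)=5392783, p(73)=6185689, p(74)=7089500, p(75)=8118264, p(76)=9289091, p(77)=10619863, p(78)=12132164, p(79)=13848650, p(80)=15796476, p(81)=18004327, p(82)=20506255, p(83)=23338469, p(84)=26543660, p(85)=30167357, p(86)=34262962, p(87)=38887673, p(88)=44108109, p(89)=49995925, p(90)=56634173, p(91)=64112359, p(92)=72533807, p(93)=82010177, p(94)=92669720, p(95)=104651419, p(96)=118114304.
Final step: p(97) = p(96) + p(95) - p(92) - p(90) + p(85) + p(82) - p(75) - p(71) + p(62) + p(57) - p(46) - p(40) + p(27) + p(20) - p(5)
= 118114304 + 104651419 - 72533807 - 56634173 + 30167357 + 20506255 - 8118264 - 4697205 + 1300156 + 614154 - 105558 - 37338 + 3010 + 627 - 7
= 133230930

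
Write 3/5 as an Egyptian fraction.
1/2 + 1/10

Greedy algorithm:
3/5: ceiling(5/3) = 2, use 1/2
1/10: ceiling(10/1) = 10, use 1/10
Result: 3/5 = 1/2 + 1/10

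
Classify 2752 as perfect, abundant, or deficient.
abundant

Proper divisors of 2752: sum = 1 + 2 + 4 + 8 + 16 + 32 + 43 + 64 + 86 + 172 + 344 + 688 + 1376 = 2836
Since 2836 > 2752, 2752 is abundant.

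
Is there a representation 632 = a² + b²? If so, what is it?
Not possible

Factorization: 632 = 2^3 × 79
By Fermat: n is sum of two squares iff every prime p ≡ 3 (mod 4) appears to even power.
Prime(s) ≡ 3 (mod 4) with odd exponent: [(79, 1)]
Therefore 632 cannot be expressed as a² + b².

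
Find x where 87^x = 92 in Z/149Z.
107

Baby-step giant-step with step n = ⌈√149⌉ = 13.
Baby steps 87^j mod 149 (j:value) for j=0..12: 0:1, 1:87, 2:119, 3:72, 4:6, 5:75, 6:118, 7:134, 8:36, 9:3, 10:112, 11:59, 12:67.
Giant-step multiplier: 87^(-13) ≡ 87^(148-13) = 87^135 ≡ 58 (mod 149).
Giant steps γ_i = 92·58^i mod 149: γ_0=92, γ_1=121, γ_2=15, γ_3=125, γ_4=98, γ_5=22, γ_6=84, γ_7=104, γ_8=72 (in table at j=3).
x = i·n + j = 8·13 + 3 = 107.
Check: 87^107 ≡ 92 (mod 149).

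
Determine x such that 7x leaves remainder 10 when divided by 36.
x ≡ 22 (mod 36)

gcd(7, 36) = 1, which divides 10, so solutions exist.
Find 7^(-1) mod 36 by the extended Euclidean algorithm:
36 = 5 × 7 + 1  ⟹  1 = (1)·36 + (-5)·7
So (-5)·7 ≡ 1 (mod 36), i.e. 7^(-1) ≡ -5 ≡ 31 (mod 36).
x ≡ 31 × 10 = 310 ≡ 22 (mod 36).
Check: 7 × 22 = 154 ≡ 10 (mod 36).
Unique solution: x ≡ 22 (mod 36)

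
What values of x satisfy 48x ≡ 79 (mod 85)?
x ≡ 53 (mod 85)

gcd(48, 85) = 1, which divides 79, so solutions exist.
Find 48^(-1) mod 85 by the extended Euclidean algorithm:
85 = 1 × 48 + 37  ⟹  37 = (1)·85 + (-1)·48
48 = 1 × 37 + 11  ⟹  11 = (-1)·85 + (2)·48
37 = 3 × 11 + 4  ⟹  4 = (4)·85 + (-7)·48
11 = 2 × 4 + 3  ⟹  3 = (-9)·85 + (16)·48
4 = 1 × 3 + 1  ⟹  1 = (13)·85 + (-23)·48
So (-23)·48 ≡ 1 (mod 85), i.e. 48^(-1) ≡ -23 ≡ 62 (mod 85).
x ≡ 62 × 79 = 4898 ≡ 53 (mod 85).
Check: 48 × 53 = 2544 ≡ 79 (mod 85).
Unique solution: x ≡ 53 (mod 85)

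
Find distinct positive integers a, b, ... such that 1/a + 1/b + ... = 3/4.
1/2 + 1/4

Greedy algorithm:
3/4: ceiling(4/3) = 2, use 1/2
1/4: ceiling(4/1) = 4, use 1/4
Result: 3/4 = 1/2 + 1/4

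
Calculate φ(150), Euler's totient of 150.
40

150 = 2 × 3 × 5^2
φ(n) = n × ∏(1 - 1/p) for each prime p dividing n
φ(150) = 150 × (1 - 1/2) × (1 - 1/3) × (1 - 1/5) = 40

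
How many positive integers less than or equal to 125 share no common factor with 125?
100

125 = 5^3
φ(n) = n × ∏(1 - 1/p) for each prime p dividing n
φ(125) = 125 × (1 - 1/5) = 100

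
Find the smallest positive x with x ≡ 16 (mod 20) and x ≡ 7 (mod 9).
16

Using Chinese Remainder Theorem:
M = 20 × 9 = 180
M1 = 9, M2 = 20
y1 = 9^(-1) mod 20 = 9
y2 = 20^(-1) mod 9 = 5
x = (16×9×9 + 7×20×5) mod 180 = 16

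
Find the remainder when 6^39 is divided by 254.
54

Repeated squaring. Binary of 39 = 100111.
6^1 ≡ 6 (mod 254); 6^2 ≡ 36 (mod 254); 6^4 ≡ 26 (mod 254); 6^8 ≡ 168 (mod 254); 6^16 ≡ 30 (mod 254); 6^32 ≡ 138 (mod 254)
6^39 = 6^1 × 6^2 × 6^4 × 6^32 ≡ 54 (mod 254)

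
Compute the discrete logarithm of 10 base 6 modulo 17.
13

Baby-step giant-step with step n = ⌈√17⌉ = 5.
Baby steps 6^j mod 17 (j:value) for j=0..4: 0:1, 1:6, 2:2, 3:12, 4:4.
Giant-step multiplier: 6^(-5) ≡ 6^(16-5) = 6^11 ≡ 5 (mod 17).
Giant steps γ_i = 10·5^i mod 17: γ_0=10, γ_1=16, γ_2=12 (in table at j=3).
x = i·n + j = 2·5 + 3 = 13.
Check: 6^13 ≡ 10 (mod 17).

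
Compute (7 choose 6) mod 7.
0

Using Lucas' theorem:
Write n=7 and k=6 in base 7:
n in base 7: [1, 0]
k in base 7: [0, 6]
C(7,6) mod 7 = ∏ C(n_i, k_i) mod 7
Digit binomials (mod 7): C(1,0) = 1; C(0,6) = 0 (k_i > n_i)
Product: 1 × 0 = 0 ≡ 0 (mod 7)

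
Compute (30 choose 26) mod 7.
0

Using Lucas' theorem:
Write n=30 and k=26 in base 7:
n in base 7: [4, 2]
k in base 7: [3, 5]
C(30,26) mod 7 = ∏ C(n_i, k_i) mod 7
Digit binomials (mod 7): C(4,3) = 4; C(2,5) = 0 (k_i > n_i)
Product: 4 × 0 = 0 ≡ 0 (mod 7)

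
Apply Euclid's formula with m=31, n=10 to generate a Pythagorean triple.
(861, 620, 1061)

Euclid's formula: a = m² - n², b = 2mn, c = m² + n²
m = 31, n = 10
a = 31² - 10² = 961 - 100 = 861
b = 2 × 31 × 10 = 620
c = 31² + 10² = 961 + 100 = 1061
Verification: 861² + 620² = 741321 + 384400 = 1125721 = 1061² ✓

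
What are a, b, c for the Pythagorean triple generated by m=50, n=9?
(2419, 900, 2581)

Euclid's formula: a = m² - n², b = 2mn, c = m² + n²
m = 50, n = 9
a = 50² - 9² = 2500 - 81 = 2419
b = 2 × 50 × 9 = 900
c = 50² + 9² = 2500 + 81 = 2581
Verification: 2419² + 900² = 5851561 + 810000 = 6661561 = 2581² ✓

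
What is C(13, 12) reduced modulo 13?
0

Using Lucas' theorem:
Write n=13 and k=12 in base 13:
n in base 13: [1, 0]
k in base 13: [0, 12]
C(13,12) mod 13 = ∏ C(n_i, k_i) mod 13
Digit binomials (mod 13): C(1,0) = 1; C(0,12) = 0 (k_i > n_i)
Product: 1 × 0 = 0 ≡ 0 (mod 13)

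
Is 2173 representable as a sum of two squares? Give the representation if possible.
18² + 43² (a=18, b=43)

Factorization: 2173 = 41 × 53
By Fermat: n is sum of two squares iff every prime p ≡ 3 (mod 4) appears to even power.
All primes ≡ 3 (mod 4) appear to even power.
Search a = 0, 1, 2, … for 2173 - a² a perfect square: first hit at a = 18: 2173 - 324 = 1849 = 43².
2173 = 18² + 43² = 324 + 1849 ✓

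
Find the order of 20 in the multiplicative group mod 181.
90

181 is prime, so ord(20) divides φ(181) = 180.
Divisors of 180: 1, 2, 3, 4, 5, 6, 9, 10, 12, 15, 18, 20, 30, 36, 45, 60, 90, 180.
Repeated squaring: 20^1 ≡ 20, 20^2 ≡ 38, 20^4 ≡ 177, 20^8 ≡ 16, 20^16 ≡ 75, 20^32 ≡ 14, 20^64 ≡ 15, 20^128 ≡ 44 (mod 181).
Test 20^d mod 181 for each divisor d in increasing order:
20^1 ≡ 20
20^2 ≡ 38
20^3 = 20^2·20^1 ≡ 36
20^4 ≡ 177
20^5 = 20^4·20^1 ≡ 101
20^6 = 20^4·20^2 ≡ 29
20^9 = 20^8·20^1 ≡ 139
20^10 = 20^8·20^2 ≡ 65
20^12 = 20^8·20^4 ≡ 117
20^15 = 20^8·20^4·20^2·20^1 ≡ 49
20^18 = 20^16·20^2 ≡ 135
20^20 = 20^16·20^4 ≡ 62
20^30 = 20^16·20^8·20^4·20^2 ≡ 48
20^36 = 20^32·20^4 ≡ 125
20^45 = 20^32·20^8·20^4·20^1 ≡ 180
20^60 = 20^32·20^16·20^8·20^4 ≡ 132
20^90 = 20^64·20^16·20^8·20^2 ≡ 1  ← first divisor giving 1
The order is 90.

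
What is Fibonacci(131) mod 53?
37

Matrix identity: Q^n = [[F_(n+1), F_n], [F_n, F_(n-1)]] with Q = [[1,1],[1,0]].
n = 131 = 10000011₂. Square-and-multiply, entries mod 53:
Q^1 = [[1,1],[1,0]]
Q^2 = (Q^1)² = [[2,1],[1,1]]
Q^4 = (Q^2)² = [[5,3],[3,2]]
Q^8 = (Q^4)² = [[34,21],[21,13]]
Q^16 = (Q^8)² = [[7,33],[33,27]]
Q^32 = (Q^16)² = [[25,9],[9,16]]
Q^65 = (Q^32)²·Q = [[15,17],[17,51]]
Q^131 = (Q^65)²·Q = [[46,37],[37,9]]
F_131 mod 53 = Q^131[0][1] = 37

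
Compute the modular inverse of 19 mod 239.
151

gcd(19, 239) = 1, so the inverse exists.
Extended Euclidean algorithm on (239, 19):
239 = 12 × 19 + 11  ⟹  11 = (1)·239 + (-12)·19
19 = 1 × 11 + 8  ⟹  8 = (-1)·239 + (13)·19
11 = 1 × 8 + 3  ⟹  3 = (2)·239 + (-25)·19
8 = 2 × 3 + 2  ⟹  2 = (-5)·239 + (63)·19
3 = 1 × 2 + 1  ⟹  1 = (7)·239 + (-88)·19
So (-88)·19 ≡ 1 (mod 239), i.e. 19^(-1) ≡ -88 ≡ 151 (mod 239).
Check: 19 × 151 = 2869 ≡ 1 (mod 239)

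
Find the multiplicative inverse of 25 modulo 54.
13

gcd(25, 54) = 1, so the inverse exists.
Extended Euclidean algorithm on (54, 25):
54 = 2 × 25 + 4  ⟹  4 = (1)·54 + (-2)·25
25 = 6 × 4 + 1  ⟹  1 = (-6)·54 + (13)·25
So (13)·25 ≡ 1 (mod 54), i.e. 25^(-1) ≡ 13 (mod 54).
Check: 25 × 13 = 325 ≡ 1 (mod 54)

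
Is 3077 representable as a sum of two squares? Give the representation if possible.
26² + 49² (a=26, b=49)

Factorization: 3077 = 17 × 181
By Fermat: n is sum of two squares iff every prime p ≡ 3 (mod 4) appears to even power.
All primes ≡ 3 (mod 4) appear to even power.
Search a = 0, 1, 2, … for 3077 - a² a perfect square: first hit at a = 26: 3077 - 676 = 2401 = 49².
3077 = 26² + 49² = 676 + 2401 ✓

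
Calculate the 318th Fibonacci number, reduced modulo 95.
49

Matrix identity: Q^n = [[F_(n+1), F_n], [F_n, F_(n-1)]] with Q = [[1,1],[1,0]].
n = 318 = 100111110₂. Square-and-multiply, entries mod 95:
Q^1 = [[1,1],[1,0]]
Q^2 = (Q^1)² = [[2,1],[1,1]]
Q^4 = (Q^2)² = [[5,3],[3,2]]
Q^9 = (Q^4)²·Q = [[55,34],[34,21]]
Q^19 = (Q^9)²·Q = [[20,1],[1,19]]
Q^39 = (Q^19)²·Q = [[60,21],[21,39]]
Q^79 = (Q^39)²·Q = [[40,51],[51,84]]
Q^159 = (Q^79)²·Q = [[75,21],[21,54]]
Q^318 = (Q^159)² = [[81,49],[49,32]]
F_318 mod 95 = Q^318[0][1] = 49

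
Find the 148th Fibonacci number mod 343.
248

Matrix identity: Q^n = [[F_(n+1), F_n], [F_n, F_(n-1)]] with Q = [[1,1],[1,0]].
n = 148 = 10010100₂. Square-and-multiply, entries mod 343:
Q^1 = [[1,1],[1,0]]
Q^2 = (Q^1)² = [[2,1],[1,1]]
Q^4 = (Q^2)² = [[5,3],[3,2]]
Q^9 = (Q^4)²·Q = [[55,34],[34,21]]
Q^18 = (Q^9)² = [[65,183],[183,225]]
Q^37 = (Q^18)²·Q = [[232,327],[327,248]]
Q^74 = (Q^37)² = [[229,209],[209,20]]
Q^148 = (Q^74)² = [[82,248],[248,177]]
F_148 mod 343 = Q^148[0][1] = 248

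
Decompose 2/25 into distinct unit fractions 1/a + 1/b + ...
1/13 + 1/325

Greedy algorithm:
2/25: ceiling(25/2) = 13, use 1/13
1/325: ceiling(325/1) = 325, use 1/325
Result: 2/25 = 1/13 + 1/325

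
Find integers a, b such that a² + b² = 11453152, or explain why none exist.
Not possible

Factorization: 11453152 = 2^5 × 71^3
By Fermat: n is sum of two squares iff every prime p ≡ 3 (mod 4) appears to even power.
Prime(s) ≡ 3 (mod 4) with odd exponent: [(71, 3)]
Therefore 11453152 cannot be expressed as a² + b².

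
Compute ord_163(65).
27

163 is prime, so ord(65) divides φ(163) = 162.
Divisors of 162: 1, 2, 3, 6, 9, 18, 27, 54, 81, 162.
Repeated squaring: 65^1 ≡ 65, 65^2 ≡ 150, 65^4 ≡ 6, 65^8 ≡ 36, 65^16 ≡ 155, 65^32 ≡ 64, 65^64 ≡ 21, 65^128 ≡ 115 (mod 163).
Test 65^d mod 163 for each divisor d in increasing order:
65^1 ≡ 65
65^2 ≡ 150
65^3 = 65^2·65^1 ≡ 133
65^6 = 65^4·65^2 ≡ 85
65^9 = 65^8·65^1 ≡ 58
65^18 = 65^16·65^2 ≡ 104
65^27 = 65^16·65^8·65^2·65^1 ≡ 1  ← first divisor giving 1
The order is 27.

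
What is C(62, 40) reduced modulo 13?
1

Using Lucas' theorem:
Write n=62 and k=40 in base 13:
n in base 13: [4, 10]
k in base 13: [3, 1]
C(62,40) mod 13 = ∏ C(n_i, k_i) mod 13
Digit binomials (mod 13): C(4,3) = 4; C(10,1) = 10
Product: 4 × 10 = 40 ≡ 1 (mod 13)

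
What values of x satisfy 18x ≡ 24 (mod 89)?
x ≡ 31 (mod 89)

gcd(18, 89) = 1, which divides 24, so solutions exist.
Find 18^(-1) mod 89 by the extended Euclidean algorithm:
89 = 4 × 18 + 17  ⟹  17 = (1)·89 + (-4)·18
18 = 1 × 17 + 1  ⟹  1 = (-1)·89 + (5)·18
So (5)·18 ≡ 1 (mod 89), i.e. 18^(-1) ≡ 5 (mod 89).
x ≡ 5 × 24 = 120 ≡ 31 (mod 89).
Check: 18 × 31 = 558 ≡ 24 (mod 89).
Unique solution: x ≡ 31 (mod 89)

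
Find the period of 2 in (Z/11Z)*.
10

11 is prime, so ord(2) divides φ(11) = 10.
Divisors of 10: 1, 2, 5, 10.
Repeated squaring: 2^1 ≡ 2, 2^2 ≡ 4, 2^4 ≡ 5, 2^8 ≡ 3 (mod 11).
Test 2^d mod 11 for each divisor d in increasing order:
2^1 ≡ 2
2^2 ≡ 4
2^5 = 2^4·2^1 ≡ 10
2^10 = 2^8·2^2 ≡ 1  ← first divisor giving 1
The order is 10.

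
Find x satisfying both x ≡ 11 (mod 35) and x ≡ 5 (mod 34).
991

Using Chinese Remainder Theorem:
M = 35 × 34 = 1190
M1 = 34, M2 = 35
y1 = 34^(-1) mod 35 = 34
y2 = 35^(-1) mod 34 = 1
x = (11×34×34 + 5×35×1) mod 1190 = 991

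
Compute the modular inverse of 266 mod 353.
142

gcd(266, 353) = 1, so the inverse exists.
Extended Euclidean algorithm on (353, 266):
353 = 1 × 266 + 87  ⟹  87 = (1)·353 + (-1)·266
266 = 3 × 87 + 5  ⟹  5 = (-3)·353 + (4)·266
87 = 17 × 5 + 2  ⟹  2 = (52)·353 + (-69)·266
5 = 2 × 2 + 1  ⟹  1 = (-107)·353 + (142)·266
So (142)·266 ≡ 1 (mod 353), i.e. 266^(-1) ≡ 142 (mod 353).
Check: 266 × 142 = 37772 ≡ 1 (mod 353)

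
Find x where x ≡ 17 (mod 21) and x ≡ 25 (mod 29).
605

Using Chinese Remainder Theorem:
M = 21 × 29 = 609
M1 = 29, M2 = 21
y1 = 29^(-1) mod 21 = 8
y2 = 21^(-1) mod 29 = 18
x = (17×29×8 + 25×21×18) mod 609 = 605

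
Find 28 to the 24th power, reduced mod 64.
0

Repeated squaring. Binary of 24 = 11000.
28^1 ≡ 28 (mod 64); 28^2 ≡ 16 (mod 64); 28^4 ≡ 0 (mod 64); 28^8 ≡ 0 (mod 64); 28^16 ≡ 0 (mod 64)
28^24 = 28^8 × 28^16 ≡ 0 (mod 64)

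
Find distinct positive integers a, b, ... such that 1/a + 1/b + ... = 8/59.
1/8 + 1/95 + 1/14947 + 1/670223480

Greedy algorithm:
8/59: ceiling(59/8) = 8, use 1/8
5/472: ceiling(472/5) = 95, use 1/95
3/44840: ceiling(44840/3) = 14947, use 1/14947
1/670223480: ceiling(670223480/1) = 670223480, use 1/670223480
Result: 8/59 = 1/8 + 1/95 + 1/14947 + 1/670223480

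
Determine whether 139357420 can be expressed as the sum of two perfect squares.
Not possible

Factorization: 139357420 = 2^2 × 5 × 191^3
By Fermat: n is sum of two squares iff every prime p ≡ 3 (mod 4) appears to even power.
Prime(s) ≡ 3 (mod 4) with odd exponent: [(191, 3)]
Therefore 139357420 cannot be expressed as a² + b².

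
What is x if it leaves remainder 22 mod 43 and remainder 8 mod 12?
452

Using Chinese Remainder Theorem:
M = 43 × 12 = 516
M1 = 12, M2 = 43
y1 = 12^(-1) mod 43 = 18
y2 = 43^(-1) mod 12 = 7
x = (22×12×18 + 8×43×7) mod 516 = 452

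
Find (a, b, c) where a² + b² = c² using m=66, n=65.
(131, 8580, 8581)

Euclid's formula: a = m² - n², b = 2mn, c = m² + n²
m = 66, n = 65
a = 66² - 65² = 4356 - 4225 = 131
b = 2 × 66 × 65 = 8580
c = 66² + 65² = 4356 + 4225 = 8581
Verification: 131² + 8580² = 17161 + 73616400 = 73633561 = 8581² ✓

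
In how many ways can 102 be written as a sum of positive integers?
241265379

p(n) counts ways to write n as a sum of positive integers (order ignored).
Euler's pentagonal recurrence: p(k) = p(k-1) + p(k-2) - p(k-5) - p(k-7) + p(k-12) + p(k-15) - ... (offsets j(3j∓1)/2, signs ++--, p(0)=1, p(<0)=0).
DP table for k = 0..101: p(0)=1, p(1)=1, p(2)=2, p(3)=3, p(4)=5, p(5)=7, p(6)=11, p(7)=15, p(8)=22, p(9)=30, p(10)=42, p(11)=56, p(12)=77, p(13)=101, p(14)=135, p(15)=176, p(16)=231, p(17)=297, p(18)=385, p(19)=490, p(20)=627, p(21)=792, p(22)=1002, p(23)=1255, p(24)=1575, p(25)=1958, p(26)=2436, p(27)=3010, p(28)=3718, p(29)=4565, p(30)=5604, p(31)=6842, p(32)=8349, p(33)=10143, p(34)=12310, p(35)=14883, p(36)=17977, p(37)=21637, p(38)=26015, p(39)=31185, p(40)=37338, p(41)=44583, p(42)=53174, p(43)=63261, p(44)=75175, p(45)=89134, p(46)=105558, p(47)=124754, p(48)=147273, p(49)=173525, p(50)=204226, p(51)=239943, p(52)=281589, p(53)=329931, p(54)=386155, p(55)=451276, p(56)=526823, p(57)=614154, p(58)=715220, p(59)=831820, p(60)=966467, p(61)=1121505, p(62)=1300156, p(63)=1505499, p(64)=1741630, p(65)=2012558, p(66)=2323520, p(67)=2679689, p(68)=3087735, p(69)=3554345, p(70)=4087968, p(71)=4697205, p(72)=5392783, p(73)=6185689, p(74)=7089500, p(75)=8118264, p(76)=9289091, p(77)=10619863, p(78)=12132164, p(79)=13848650, p(80)=15796476, p(81)=18004327, p(82)=20506255, p(83)=23338469, p(84)=26543660, p(85)=30167357, p(86)=34262962, p(87)=38887673, p(88)=44108109, p(89)=49995925, p(90)=56634173, p(91)=64112359, p(92)=72533807, p(93)=82010177, p(94)=92669720, p(95)=104651419, p(96)=118114304, p(97)=133230930, p(98)=150198136, p(99)=169229875, p(100)=190569292, p(101)=214481126.
Final step: p(102) = p(101) + p(100) - p(97) - p(95) + p(90) + p(87) - p(80) - p(76) + p(67) + p(62) - p(51) - p(45) + p(32) + p(25) - p(10) - p(2)
= 214481126 + 190569292 - 133230930 - 104651419 + 56634173 + 38887673 - 15796476 - 9289091 + 2679689 + 1300156 - 239943 - 89134 + 8349 + 1958 - 42 - 2
= 241265379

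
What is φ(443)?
442

443 = 443
φ(n) = n × ∏(1 - 1/p) for each prime p dividing n
φ(443) = 443 × (1 - 1/443) = 442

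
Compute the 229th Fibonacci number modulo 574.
89

Matrix identity: Q^n = [[F_(n+1), F_n], [F_n, F_(n-1)]] with Q = [[1,1],[1,0]].
n = 229 = 11100101₂. Square-and-multiply, entries mod 574:
Q^1 = [[1,1],[1,0]]
Q^3 = (Q^1)²·Q = [[3,2],[2,1]]
Q^7 = (Q^3)²·Q = [[21,13],[13,8]]
Q^14 = (Q^7)² = [[36,377],[377,233]]
Q^28 = (Q^14)² = [[499,389],[389,110]]
Q^57 = (Q^28)²·Q = [[83,244],[244,413]]
Q^114 = (Q^57)² = [[415,484],[484,505]]
Q^229 = (Q^114)²·Q = [[519,89],[89,430]]
F_229 mod 574 = Q^229[0][1] = 89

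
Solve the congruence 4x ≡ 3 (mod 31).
x ≡ 24 (mod 31)

gcd(4, 31) = 1, which divides 3, so solutions exist.
Find 4^(-1) mod 31 by the extended Euclidean algorithm:
31 = 7 × 4 + 3  ⟹  3 = (1)·31 + (-7)·4
4 = 1 × 3 + 1  ⟹  1 = (-1)·31 + (8)·4
So (8)·4 ≡ 1 (mod 31), i.e. 4^(-1) ≡ 8 (mod 31).
x ≡ 8 × 3 = 24 ≡ 24 (mod 31).
Check: 4 × 24 = 96 ≡ 3 (mod 31).
Unique solution: x ≡ 24 (mod 31)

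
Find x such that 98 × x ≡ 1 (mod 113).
15

gcd(98, 113) = 1, so the inverse exists.
Extended Euclidean algorithm on (113, 98):
113 = 1 × 98 + 15  ⟹  15 = (1)·113 + (-1)·98
98 = 6 × 15 + 8  ⟹  8 = (-6)·113 + (7)·98
15 = 1 × 8 + 7  ⟹  7 = (7)·113 + (-8)·98
8 = 1 × 7 + 1  ⟹  1 = (-13)·113 + (15)·98
So (15)·98 ≡ 1 (mod 113), i.e. 98^(-1) ≡ 15 (mod 113).
Check: 98 × 15 = 1470 ≡ 1 (mod 113)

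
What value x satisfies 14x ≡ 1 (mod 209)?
15

gcd(14, 209) = 1, so the inverse exists.
Extended Euclidean algorithm on (209, 14):
209 = 14 × 14 + 13  ⟹  13 = (1)·209 + (-14)·14
14 = 1 × 13 + 1  ⟹  1 = (-1)·209 + (15)·14
So (15)·14 ≡ 1 (mod 209), i.e. 14^(-1) ≡ 15 (mod 209).
Check: 14 × 15 = 210 ≡ 1 (mod 209)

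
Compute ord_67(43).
22

67 is prime, so ord(43) divides φ(67) = 66.
Divisors of 66: 1, 2, 3, 6, 11, 22, 33, 66.
Repeated squaring: 43^1 ≡ 43, 43^2 ≡ 40, 43^4 ≡ 59, 43^8 ≡ 64, 43^16 ≡ 9, 43^32 ≡ 14, 43^64 ≡ 62 (mod 67).
Test 43^d mod 67 for each divisor d in increasing order:
43^1 ≡ 43
43^2 ≡ 40
43^3 = 43^2·43^1 ≡ 45
43^6 = 43^4·43^2 ≡ 15
43^11 = 43^8·43^2·43^1 ≡ 66
43^22 = 43^16·43^4·43^2 ≡ 1  ← first divisor giving 1
The order is 22.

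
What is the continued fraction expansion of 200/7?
[28; 1, 1, 3]

Euclidean algorithm steps:
200 = 28 × 7 + 4
7 = 1 × 4 + 3
4 = 1 × 3 + 1
3 = 3 × 1 + 0
Continued fraction: [28; 1, 1, 3]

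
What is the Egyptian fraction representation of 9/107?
1/12 + 1/1284

Greedy algorithm:
9/107: ceiling(107/9) = 12, use 1/12
1/1284: ceiling(1284/1) = 1284, use 1/1284
Result: 9/107 = 1/12 + 1/1284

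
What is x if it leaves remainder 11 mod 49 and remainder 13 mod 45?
1138

Using Chinese Remainder Theorem:
M = 49 × 45 = 2205
M1 = 45, M2 = 49
y1 = 45^(-1) mod 49 = 12
y2 = 49^(-1) mod 45 = 34
x = (11×45×12 + 13×49×34) mod 2205 = 1138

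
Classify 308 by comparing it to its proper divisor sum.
abundant

Proper divisors of 308: sum = 1 + 2 + 4 + 7 + 11 + 14 + 22 + 28 + 44 + 77 + 154 = 364
Since 364 > 308, 308 is abundant.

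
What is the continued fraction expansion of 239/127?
[1; 1, 7, 2, 7]

Euclidean algorithm steps:
239 = 1 × 127 + 112
127 = 1 × 112 + 15
112 = 7 × 15 + 7
15 = 2 × 7 + 1
7 = 7 × 1 + 0
Continued fraction: [1; 1, 7, 2, 7]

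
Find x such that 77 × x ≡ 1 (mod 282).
11

gcd(77, 282) = 1, so the inverse exists.
Extended Euclidean algorithm on (282, 77):
282 = 3 × 77 + 51  ⟹  51 = (1)·282 + (-3)·77
77 = 1 × 51 + 26  ⟹  26 = (-1)·282 + (4)·77
51 = 1 × 26 + 25  ⟹  25 = (2)·282 + (-7)·77
26 = 1 × 25 + 1  ⟹  1 = (-3)·282 + (11)·77
So (11)·77 ≡ 1 (mod 282), i.e. 77^(-1) ≡ 11 (mod 282).
Check: 77 × 11 = 847 ≡ 1 (mod 282)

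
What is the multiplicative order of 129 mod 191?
95

191 is prime, so ord(129) divides φ(191) = 190.
Divisors of 190: 1, 2, 5, 10, 19, 38, 95, 190.
Repeated squaring: 129^1 ≡ 129, 129^2 ≡ 24, 129^4 ≡ 3, 129^8 ≡ 9, 129^16 ≡ 81, 129^32 ≡ 67, 129^64 ≡ 96, 129^128 ≡ 48 (mod 191).
Test 129^d mod 191 for each divisor d in increasing order:
129^1 ≡ 129
129^2 ≡ 24
129^5 = 129^4·129^1 ≡ 5
129^10 = 129^8·129^2 ≡ 25
129^19 = 129^16·129^2·129^1 ≡ 184
129^38 = 129^32·129^4·129^2 ≡ 49
129^95 = 129^64·129^16·129^8·129^4·129^2·129^1 ≡ 1  ← first divisor giving 1
The order is 95.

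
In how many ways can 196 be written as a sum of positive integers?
2814570987591

p(n) counts ways to write n as a sum of positive integers (order ignored).
Euler's pentagonal recurrence: p(k) = p(k-1) + p(k-2) - p(k-5) - p(k-7) + p(k-12) + p(k-15) - ... (offsets j(3j∓1)/2, signs ++--, p(0)=1, p(<0)=0).
DP table for k = 0..195: p(0)=1, p(1)=1, p(2)=2, p(3)=3, p(4)=5, p(5)=7, p(6)=11, p(7)=15, p(8)=22, p(9)=30, p(10)=42, p(11)=56, p(12)=77, p(13)=101, p(14)=135, p(15)=176, p(16)=231, p(17)=297, p(18)=385, p(19)=490, p(20)=627, p(21)=792, p(22)=1002, p(23)=1255, p(24)=1575, p(25)=1958, p(26)=2436, p(27)=3010, p(28)=3718, p(29)=4565, p(30)=5604, p(31)=6842, p(32)=8349, p(33)=10143, p(34)=12310, p(35)=14883, p(36)=17977, p(37)=21637, p(38)=26015, p(39)=31185, p(40)=37338, p(41)=44583, p(42)=53174, p(43)=63261, p(44)=75175, p(45)=89134, p(46)=105558, p(47)=124754, p(48)=147273, p(49)=173525, p(50)=204226, p(51)=239943, p(52)=281589, p(53)=329931, p(54)=386155, p(55)=451276, p(56)=526823, p(57)=614154, p(58)=715220, p(59)=831820, p(60)=966467, p(61)=1121505, p(62)=1300156, p(63)=1505499, p(64)=1741630, p(65)=2012558, p(66)=2323520, p(67)=2679689, p(68)=3087735, p(69)=3554345, p(70)=4087968, p(71)=4697205, p(72)=5392783, p(73)=6185689, p(74)=7089500, p(75)=8118264, p(76)=9289091, p(77)=10619863, p(78)=12132164, p(79)=13848650, p(80)=15796476, p(81)=18004327, p(82)=20506255, p(83)=23338469, p(84)=26543660, p(85)=30167357, p(86)=34262962, p(87)=38887673, p(88)=44108109, p(89)=49995925, p(90)=56634173, p(91)=64112359, p(92)=72533807, p(93)=82010177, p(94)=92669720, p(95)=104651419, p(96)=118114304, p(97)=133230930, p(98)=150198136, p(99)=169229875, p(100)=190569292, p(101)=214481126, p(102)=241265379, p(103)=271248950, p(104)=304801365, p(105)=342325709, p(106)=384276336, p(107)=431149389, p(108)=483502844, p(109)=541946240, p(110)=607163746, p(111)=679903203, p(112)=761002156, p(113)=851376628, p(114)=952050665, p(115)=1064144451, p(116)=1188908248, p(117)=1327710076, p(118)=1482074143, p(119)=1653668665, p(120)=1844349560, p(121)=2056148051, p(122)=2291320912, p(123)=2552338241, p(124)=2841940500, p(125)=3163127352, p(126)=3519222692, p(127)=3913864295, p(128)=4351078600, p(129)=4835271870, p(130)=5371315400, p(131)=5964539504, p(132)=6620830889, p(133)=7346629512, p(134)=8149040695, p(135)=9035836076, p(136)=10015581680, p(137)=11097645016, p(138)=12292341831, p(139)=13610949895, p(140)=15065878135, p(141)=16670689208, p(142)=18440293320, p(143)=20390982757, p(144)=22540654445, p(145)=24908858009, p(146)=27517052599, p(147)=30388671978, p(148)=33549419497, p(149)=37027355200, p(150)=40853235313, p(151)=45060624582, p(152)=49686288421, p(153)=54770336324, p(154)=60356673280, p(155)=66493182097, p(156)=73232243759, p(157)=80630964769, p(158)=88751778802, p(159)=97662728555, p(160)=107438159466, p(161)=118159068427, p(162)=129913904637, p(163)=142798995930, p(164)=156919475295, p(165)=172389800255, p(166)=189334822579, p(167)=207890420102, p(168)=228204732751, p(169)=250438925115, p(170)=274768617130, p(171)=301384802048, p(172)=330495499613, p(173)=362326859895, p(174)=397125074750, p(175)=435157697830, p(176)=476715857290, p(177)=522115831195, p(178)=571701605655, p(179)=625846753120, p(180)=684957390936, p(181)=749474411781, p(182)=819876908323, p(183)=896684817527, p(184)=980462880430, p(185)=1071823774337, p(186)=1171432692373, p(187)=1280011042268, p(188)=1398341745571, p(189)=1527273599625, p(190)=1667727404093, p(191)=1820701100652, p(192)=1987276856363, p(193)=2168627105469, p(194)=2366022741845, p(195)=2580840212973.
Final step: p(196) = p(195) + p(194) - p(191) - p(189) + p(184) + p(181) - p(174) - p(170) + p(161) + p(156) - p(145) - p(139) + p(126) + p(119) - p(104) - p(96) + p(79) + p(70) - p(51) - p(41) + p(20) + p(9)
= 2580840212973 + 2366022741845 - 1820701100652 - 1527273599625 + 980462880430 + 749474411781 - 397125074750 - 274768617130 + 118159068427 + 73232243759 - 24908858009 - 13610949895 + 3519222692 + 1653668665 - 304801365 - 118114304 + 13848650 + 4087968 - 239943 - 44583 + 627 + 30
= 2814570987591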